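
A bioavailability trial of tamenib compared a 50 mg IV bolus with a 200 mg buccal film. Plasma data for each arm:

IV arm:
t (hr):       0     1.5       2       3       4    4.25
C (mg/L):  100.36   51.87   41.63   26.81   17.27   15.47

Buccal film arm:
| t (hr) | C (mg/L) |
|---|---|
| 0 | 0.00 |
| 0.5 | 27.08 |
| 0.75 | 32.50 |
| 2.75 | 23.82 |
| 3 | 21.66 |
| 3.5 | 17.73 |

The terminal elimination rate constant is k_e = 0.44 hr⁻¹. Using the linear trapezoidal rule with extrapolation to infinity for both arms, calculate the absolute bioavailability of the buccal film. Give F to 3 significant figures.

Trapezoidal AUC_0→4.25 (IV):
  [0→1.5]: (100.36+51.87)/2 × 1.5 = 114.1725
  [1.5→2]: (51.87+41.63)/2 × 0.5 = 23.375
  [2→3]: (41.63+26.81)/2 × 1 = 34.22
  [3→4]: (26.81+17.27)/2 × 1 = 22.04
  [4→4.25]: (17.27+15.47)/2 × 0.25 = 4.0925
  Sum = 197.9 mg/L·hr
IV tail: 15.47/0.44 = 35.159; AUC_iv,0→∞ = 197.9 + 35.159 = 233.059 mg/L·hr
Trapezoidal AUC_0→3.5 (buccal film):
  [0→0.5]: (0.00+27.08)/2 × 0.5 = 6.77
  [0.5→0.75]: (27.08+32.50)/2 × 0.25 = 7.4475
  [0.75→2.75]: (32.50+23.82)/2 × 2 = 56.32
  [2.75→3]: (23.82+21.66)/2 × 0.25 = 5.685
  [3→3.5]: (21.66+17.73)/2 × 0.5 = 9.8475
  Sum = 86.07 mg/L·hr
buccal film tail: 17.73/0.44 = 40.295; AUC_ev,0→∞ = 86.07 + 40.295 = 126.365 mg/L·hr
F = (AUC_ev/D_ev)/(AUC_iv/D_iv) = (126.365/200)/(233.059/50) = 0.631825/4.66118 = 0.1356

F = 0.136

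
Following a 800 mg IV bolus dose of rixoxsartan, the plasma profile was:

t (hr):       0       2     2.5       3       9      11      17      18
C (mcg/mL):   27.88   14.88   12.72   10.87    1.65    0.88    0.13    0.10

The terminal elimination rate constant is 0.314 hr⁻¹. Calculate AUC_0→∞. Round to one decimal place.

Trapezoidal AUC_0→18:
  [0→2]: (27.88+14.88)/2 × 2 = 42.76
  [2→2.5]: (14.88+12.72)/2 × 0.5 = 6.9
  [2.5→3]: (12.72+10.87)/2 × 0.5 = 5.8975
  [3→9]: (10.87+1.65)/2 × 6 = 37.56
  [9→11]: (1.65+0.88)/2 × 2 = 2.53
  [11→17]: (0.88+0.13)/2 × 6 = 3.03
  [17→18]: (0.13+0.10)/2 × 1 = 0.115
  Sum = 98.7925 mcg/mL·hr
Extrapolated tail: C_last / k_e = 0.10 / 0.314 = 0.318
AUC_0→∞ = 98.7925 + 0.318 = 99.1105 mcg/mL·hr

AUC = 99.1 mcg/mL·hr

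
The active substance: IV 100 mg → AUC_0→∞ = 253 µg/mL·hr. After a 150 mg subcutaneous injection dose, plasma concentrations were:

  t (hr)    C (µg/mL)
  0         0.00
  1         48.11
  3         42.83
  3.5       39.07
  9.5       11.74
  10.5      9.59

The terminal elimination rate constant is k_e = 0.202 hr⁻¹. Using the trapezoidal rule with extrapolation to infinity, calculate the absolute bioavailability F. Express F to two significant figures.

F = 0.91

Trapezoidal AUC_0→10.5 (subcutaneous injection):
  [0→1]: (0.00+48.11)/2 × 1 = 24.055
  [1→3]: (48.11+42.83)/2 × 2 = 90.94
  [3→3.5]: (42.83+39.07)/2 × 0.5 = 20.475
  [3.5→9.5]: (39.07+11.74)/2 × 6 = 152.43
  [9.5→10.5]: (11.74+9.59)/2 × 1 = 10.665
  Sum = 298.565 µg/mL·hr
Tail: C_last/k_e = 9.59/0.202 = 47.475
AUC_0→∞ (subcutaneous injection) = 298.565 + 47.475 = 346.04 µg/mL·hr
F = (AUC_ev/D_ev)/(AUC_iv/D_iv) = (346.04/150)/(253/100) = 2.30693/2.53 = 0.9118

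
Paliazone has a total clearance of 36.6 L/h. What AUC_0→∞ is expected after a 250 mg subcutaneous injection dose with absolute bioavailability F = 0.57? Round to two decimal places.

AUC = 3.89 mg/L·h

AUC_0→∞ = F × Dose / CL
        = 0.57 × 250 / 36.6 = 3.89344 mg/L·h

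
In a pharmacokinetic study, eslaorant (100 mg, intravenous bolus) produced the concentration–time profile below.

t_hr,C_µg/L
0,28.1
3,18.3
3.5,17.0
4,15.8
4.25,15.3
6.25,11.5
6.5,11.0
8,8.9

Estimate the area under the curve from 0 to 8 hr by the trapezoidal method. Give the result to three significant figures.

AUC = 135 µg/L·hr

Trapezoidal AUC_0→8:
  [0→3]: (28.1+18.3)/2 × 3 = 69.6
  [3→3.5]: (18.3+17.0)/2 × 0.5 = 8.825
  [3.5→4]: (17.0+15.8)/2 × 0.5 = 8.2
  [4→4.25]: (15.8+15.3)/2 × 0.25 = 3.8875
  [4.25→6.25]: (15.3+11.5)/2 × 2 = 26.8
  [6.25→6.5]: (11.5+11.0)/2 × 0.25 = 2.8125
  [6.5→8]: (11.0+8.9)/2 × 1.5 = 14.925
  Sum = 135.05 µg/L·hr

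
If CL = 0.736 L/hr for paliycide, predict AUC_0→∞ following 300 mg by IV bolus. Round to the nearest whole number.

AUC = 408 mg/L·hr

AUC_0→∞ = Dose_iv / CL
        = 300 / 0.736 = 407.609 mg/L·hr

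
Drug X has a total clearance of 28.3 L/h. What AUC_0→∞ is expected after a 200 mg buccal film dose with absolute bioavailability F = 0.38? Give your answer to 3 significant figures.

AUC = 2.69 mg/L·h

AUC_0→∞ = F × Dose / CL
        = 0.38 × 200 / 28.3 = 2.68551 mg/L·h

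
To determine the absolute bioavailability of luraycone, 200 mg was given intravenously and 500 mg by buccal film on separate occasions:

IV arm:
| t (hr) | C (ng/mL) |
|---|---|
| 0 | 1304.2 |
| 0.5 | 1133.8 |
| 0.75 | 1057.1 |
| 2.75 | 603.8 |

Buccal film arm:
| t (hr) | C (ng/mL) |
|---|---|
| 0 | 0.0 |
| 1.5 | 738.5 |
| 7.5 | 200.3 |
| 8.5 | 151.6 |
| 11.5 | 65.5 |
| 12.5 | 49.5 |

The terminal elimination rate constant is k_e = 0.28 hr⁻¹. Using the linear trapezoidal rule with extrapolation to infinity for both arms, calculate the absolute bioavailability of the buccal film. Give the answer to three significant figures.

F = 0.349

Trapezoidal AUC_0→2.75 (IV):
  [0→0.5]: (1304.2+1133.8)/2 × 0.5 = 609.5
  [0.5→0.75]: (1133.8+1057.1)/2 × 0.25 = 273.8625
  [0.75→2.75]: (1057.1+603.8)/2 × 2 = 1660.9
  Sum = 2544.2625 ng/mL·hr
IV tail: 603.8/0.28 = 2156.429; AUC_iv,0→∞ = 2544.2625 + 2156.429 = 4700.6915 ng/mL·hr
Trapezoidal AUC_0→12.5 (buccal film):
  [0→1.5]: (0.0+738.5)/2 × 1.5 = 553.875
  [1.5→7.5]: (738.5+200.3)/2 × 6 = 2816.4
  [7.5→8.5]: (200.3+151.6)/2 × 1 = 175.95
  [8.5→11.5]: (151.6+65.5)/2 × 3 = 325.65
  [11.5→12.5]: (65.5+49.5)/2 × 1 = 57.5
  Sum = 3929.375 ng/mL·hr
buccal film tail: 49.5/0.28 = 176.786; AUC_ev,0→∞ = 3929.375 + 176.786 = 4106.161 ng/mL·hr
F = (AUC_ev/D_ev)/(AUC_iv/D_iv) = (4106.161/500)/(4700.6915/200) = 8.212322/23.5035 = 0.3494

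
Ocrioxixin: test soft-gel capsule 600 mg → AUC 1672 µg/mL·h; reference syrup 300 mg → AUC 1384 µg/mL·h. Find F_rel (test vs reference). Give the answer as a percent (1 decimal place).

F_rel = 60.4%

F_rel = (AUC_test/D_test) / (AUC_ref/D_ref)
      = (1672/600) / (1384/300)
      = 2.78667 / 4.61333 = 0.6040 = 60.40%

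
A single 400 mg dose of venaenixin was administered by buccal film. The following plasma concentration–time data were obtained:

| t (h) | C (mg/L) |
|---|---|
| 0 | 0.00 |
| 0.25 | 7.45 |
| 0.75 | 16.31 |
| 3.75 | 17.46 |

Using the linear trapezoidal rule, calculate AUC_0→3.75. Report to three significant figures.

AUC = 57.5 mg/L·h

Trapezoidal AUC_0→3.75:
  [0→0.25]: (0.00+7.45)/2 × 0.25 = 0.93125
  [0.25→0.75]: (7.45+16.31)/2 × 0.5 = 5.94
  [0.75→3.75]: (16.31+17.46)/2 × 3 = 50.655
  Sum = 57.52625 mg/L·h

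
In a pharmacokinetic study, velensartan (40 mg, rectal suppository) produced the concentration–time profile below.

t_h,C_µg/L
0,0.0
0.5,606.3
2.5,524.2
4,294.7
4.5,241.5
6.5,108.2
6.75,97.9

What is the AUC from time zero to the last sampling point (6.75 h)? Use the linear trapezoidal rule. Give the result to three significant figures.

Trapezoidal AUC_0→6.75:
  [0→0.5]: (0.0+606.3)/2 × 0.5 = 151.575
  [0.5→2.5]: (606.3+524.2)/2 × 2 = 1130.5
  [2.5→4]: (524.2+294.7)/2 × 1.5 = 614.175
  [4→4.5]: (294.7+241.5)/2 × 0.5 = 134.05
  [4.5→6.5]: (241.5+108.2)/2 × 2 = 349.7
  [6.5→6.75]: (108.2+97.9)/2 × 0.25 = 25.7625
  Sum = 2405.7625 µg/L·h

AUC = 2410 µg/L·h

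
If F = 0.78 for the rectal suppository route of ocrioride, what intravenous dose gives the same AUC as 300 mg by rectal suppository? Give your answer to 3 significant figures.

Systemic exposure from an extravascular dose = F × D_ev, so the equivalent IV dose is F × D_ev.
D_iv = F × D_ev = 0.78 × 300 = 234 mg

D_iv = 234 mg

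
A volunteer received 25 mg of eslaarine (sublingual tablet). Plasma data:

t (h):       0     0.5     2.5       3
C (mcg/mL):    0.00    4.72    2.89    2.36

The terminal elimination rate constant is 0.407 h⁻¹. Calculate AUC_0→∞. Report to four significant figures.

Trapezoidal AUC_0→3:
  [0→0.5]: (0.00+4.72)/2 × 0.5 = 1.18
  [0.5→2.5]: (4.72+2.89)/2 × 2 = 7.61
  [2.5→3]: (2.89+2.36)/2 × 0.5 = 1.3125
  Sum = 10.1025 mcg/mL·h
Extrapolated tail: C_last / k_e = 2.36 / 0.407 = 5.799
AUC_0→∞ = 10.1025 + 5.799 = 15.9015 mcg/mL·h

AUC = 15.90 mcg/mL·h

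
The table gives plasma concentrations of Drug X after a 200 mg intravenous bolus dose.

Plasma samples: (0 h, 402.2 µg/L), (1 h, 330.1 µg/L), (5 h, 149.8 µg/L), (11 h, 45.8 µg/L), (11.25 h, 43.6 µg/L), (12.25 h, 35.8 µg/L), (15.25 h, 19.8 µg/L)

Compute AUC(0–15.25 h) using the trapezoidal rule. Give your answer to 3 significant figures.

AUC = 2050 µg/L·h

Trapezoidal AUC_0→15.25:
  [0→1]: (402.2+330.1)/2 × 1 = 366.15
  [1→5]: (330.1+149.8)/2 × 4 = 959.8
  [5→11]: (149.8+45.8)/2 × 6 = 586.8
  [11→11.25]: (45.8+43.6)/2 × 0.25 = 11.175
  [11.25→12.25]: (43.6+35.8)/2 × 1 = 39.7
  [12.25→15.25]: (35.8+19.8)/2 × 3 = 83.4
  Sum = 2047.025 µg/L·h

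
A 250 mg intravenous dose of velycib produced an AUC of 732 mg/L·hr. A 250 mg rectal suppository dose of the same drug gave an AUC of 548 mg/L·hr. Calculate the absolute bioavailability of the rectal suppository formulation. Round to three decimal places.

F = (AUC_ev / D_ev) / (AUC_iv / D_iv)
  = (548/250) / (732/250)
  = 2.192 / 2.928 = 0.7486

F = 0.749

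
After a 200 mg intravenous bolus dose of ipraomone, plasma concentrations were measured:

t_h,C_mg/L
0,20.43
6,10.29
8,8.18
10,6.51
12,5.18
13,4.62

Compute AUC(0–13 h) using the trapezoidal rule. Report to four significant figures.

AUC = 141.9 mg/L·h

Trapezoidal AUC_0→13:
  [0→6]: (20.43+10.29)/2 × 6 = 92.16
  [6→8]: (10.29+8.18)/2 × 2 = 18.47
  [8→10]: (8.18+6.51)/2 × 2 = 14.69
  [10→12]: (6.51+5.18)/2 × 2 = 11.69
  [12→13]: (5.18+4.62)/2 × 1 = 4.9
  Sum = 141.91 mg/L·h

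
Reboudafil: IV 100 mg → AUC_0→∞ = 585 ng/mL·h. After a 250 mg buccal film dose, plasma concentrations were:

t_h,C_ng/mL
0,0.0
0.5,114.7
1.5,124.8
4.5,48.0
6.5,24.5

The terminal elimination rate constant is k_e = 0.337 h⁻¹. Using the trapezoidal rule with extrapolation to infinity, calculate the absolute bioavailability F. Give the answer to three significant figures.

F = 0.378

Trapezoidal AUC_0→6.5 (buccal film):
  [0→0.5]: (0.0+114.7)/2 × 0.5 = 28.675
  [0.5→1.5]: (114.7+124.8)/2 × 1 = 119.75
  [1.5→4.5]: (124.8+48.0)/2 × 3 = 259.2
  [4.5→6.5]: (48.0+24.5)/2 × 2 = 72.5
  Sum = 480.125 ng/mL·h
Tail: C_last/k_e = 24.5/0.337 = 72.700
AUC_0→∞ (buccal film) = 480.125 + 72.700 = 552.825 ng/mL·h
F = (AUC_ev/D_ev)/(AUC_iv/D_iv) = (552.825/250)/(585/100) = 2.2113/5.85 = 0.3780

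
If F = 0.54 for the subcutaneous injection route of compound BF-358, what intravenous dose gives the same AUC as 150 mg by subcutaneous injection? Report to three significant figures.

Systemic exposure from an extravascular dose = F × D_ev, so the equivalent IV dose is F × D_ev.
D_iv = F × D_ev = 0.54 × 150 = 81 mg

D_iv = 81.0 mg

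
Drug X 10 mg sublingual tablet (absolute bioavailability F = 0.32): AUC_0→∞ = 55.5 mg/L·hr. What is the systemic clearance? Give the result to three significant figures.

CL = 0.0577 L/hr

CL = F × Dose / AUC_0→∞
   = 0.32 × 10 / 55.5 = 0.0576577 L/hr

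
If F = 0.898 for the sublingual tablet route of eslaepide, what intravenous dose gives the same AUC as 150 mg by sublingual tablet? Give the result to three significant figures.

Systemic exposure from an extravascular dose = F × D_ev, so the equivalent IV dose is F × D_ev.
D_iv = F × D_ev = 0.898 × 150 = 134.7 mg

D_iv = 135 mg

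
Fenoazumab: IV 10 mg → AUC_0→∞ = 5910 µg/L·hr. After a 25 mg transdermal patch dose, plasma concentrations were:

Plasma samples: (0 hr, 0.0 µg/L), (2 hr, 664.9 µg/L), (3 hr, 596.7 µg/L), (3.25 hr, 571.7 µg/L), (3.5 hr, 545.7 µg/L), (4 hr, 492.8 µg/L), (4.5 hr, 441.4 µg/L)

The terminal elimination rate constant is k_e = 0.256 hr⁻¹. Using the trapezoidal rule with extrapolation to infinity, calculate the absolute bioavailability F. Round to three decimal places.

F = 0.257

Trapezoidal AUC_0→4.5 (transdermal patch):
  [0→2]: (0.0+664.9)/2 × 2 = 664.9
  [2→3]: (664.9+596.7)/2 × 1 = 630.8
  [3→3.25]: (596.7+571.7)/2 × 0.25 = 146.05
  [3.25→3.5]: (571.7+545.7)/2 × 0.25 = 139.675
  [3.5→4]: (545.7+492.8)/2 × 0.5 = 259.625
  [4→4.5]: (492.8+441.4)/2 × 0.5 = 233.55
  Sum = 2074.6 µg/L·hr
Tail: C_last/k_e = 441.4/0.256 = 1724.219
AUC_0→∞ (transdermal patch) = 2074.6 + 1724.219 = 3798.819 µg/L·hr
F = (AUC_ev/D_ev)/(AUC_iv/D_iv) = (3798.819/25)/(5910/10) = 151.95276/591 = 0.2571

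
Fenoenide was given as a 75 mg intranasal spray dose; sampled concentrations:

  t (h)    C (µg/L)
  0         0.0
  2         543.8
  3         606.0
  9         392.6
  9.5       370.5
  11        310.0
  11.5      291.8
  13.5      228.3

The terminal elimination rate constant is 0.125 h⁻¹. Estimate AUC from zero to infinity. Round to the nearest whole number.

Trapezoidal AUC_0→13.5:
  [0→2]: (0.0+543.8)/2 × 2 = 543.8
  [2→3]: (543.8+606.0)/2 × 1 = 574.9
  [3→9]: (606.0+392.6)/2 × 6 = 2995.8
  [9→9.5]: (392.6+370.5)/2 × 0.5 = 190.775
  [9.5→11]: (370.5+310.0)/2 × 1.5 = 510.375
  [11→11.5]: (310.0+291.8)/2 × 0.5 = 150.45
  [11.5→13.5]: (291.8+228.3)/2 × 2 = 520.1
  Sum = 5486.2 µg/L·h
Extrapolated tail: C_last / k_e = 228.3 / 0.125 = 1826.400
AUC_0→∞ = 5486.2 + 1826.400 = 7312.6 µg/L·h

AUC = 7313 µg/L·h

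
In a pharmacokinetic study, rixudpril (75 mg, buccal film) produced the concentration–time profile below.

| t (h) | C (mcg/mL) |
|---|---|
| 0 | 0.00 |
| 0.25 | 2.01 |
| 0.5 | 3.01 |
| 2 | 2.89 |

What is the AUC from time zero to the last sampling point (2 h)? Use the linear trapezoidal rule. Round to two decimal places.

AUC = 5.30 mcg/mL·h

Trapezoidal AUC_0→2:
  [0→0.25]: (0.00+2.01)/2 × 0.25 = 0.25125
  [0.25→0.5]: (2.01+3.01)/2 × 0.25 = 0.6275
  [0.5→2]: (3.01+2.89)/2 × 1.5 = 4.425
  Sum = 5.30375 mcg/mL·h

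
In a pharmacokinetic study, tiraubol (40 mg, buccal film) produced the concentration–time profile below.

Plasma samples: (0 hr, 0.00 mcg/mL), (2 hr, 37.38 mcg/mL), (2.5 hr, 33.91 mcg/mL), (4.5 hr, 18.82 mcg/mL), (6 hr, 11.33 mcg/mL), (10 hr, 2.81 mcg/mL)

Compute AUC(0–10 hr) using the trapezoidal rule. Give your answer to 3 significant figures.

AUC = 159 mcg/mL·hr

Trapezoidal AUC_0→10:
  [0→2]: (0.00+37.38)/2 × 2 = 37.38
  [2→2.5]: (37.38+33.91)/2 × 0.5 = 17.8225
  [2.5→4.5]: (33.91+18.82)/2 × 2 = 52.73
  [4.5→6]: (18.82+11.33)/2 × 1.5 = 22.6125
  [6→10]: (11.33+2.81)/2 × 4 = 28.28
  Sum = 158.825 mcg/mL·hr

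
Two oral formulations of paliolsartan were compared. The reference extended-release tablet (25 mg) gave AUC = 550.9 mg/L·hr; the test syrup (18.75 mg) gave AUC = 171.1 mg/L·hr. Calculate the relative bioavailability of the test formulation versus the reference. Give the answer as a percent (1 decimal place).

F_rel = (AUC_test/D_test) / (AUC_ref/D_ref)
      = (171.1/18.75) / (550.9/25)
      = 9.12533 / 22.036 = 0.4141 = 41.41%

F_rel = 41.4%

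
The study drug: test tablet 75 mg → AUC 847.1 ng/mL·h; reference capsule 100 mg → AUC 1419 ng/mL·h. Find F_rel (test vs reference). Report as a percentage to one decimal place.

F_rel = 79.6%

F_rel = (AUC_test/D_test) / (AUC_ref/D_ref)
      = (847.1/75) / (1419/100)
      = 11.2947 / 14.19 = 0.7960 = 79.60%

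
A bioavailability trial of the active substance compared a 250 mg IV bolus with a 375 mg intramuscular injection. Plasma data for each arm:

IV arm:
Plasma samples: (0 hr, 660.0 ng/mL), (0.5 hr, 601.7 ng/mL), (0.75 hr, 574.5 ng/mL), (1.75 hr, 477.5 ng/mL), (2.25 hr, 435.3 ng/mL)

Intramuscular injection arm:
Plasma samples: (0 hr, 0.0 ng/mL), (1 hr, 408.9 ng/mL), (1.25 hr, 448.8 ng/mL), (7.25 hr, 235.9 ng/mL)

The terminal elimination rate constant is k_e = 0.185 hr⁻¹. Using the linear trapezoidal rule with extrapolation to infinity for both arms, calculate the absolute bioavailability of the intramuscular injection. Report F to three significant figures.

Trapezoidal AUC_0→2.25 (IV):
  [0→0.5]: (660.0+601.7)/2 × 0.5 = 315.425
  [0.5→0.75]: (601.7+574.5)/2 × 0.25 = 147.025
  [0.75→1.75]: (574.5+477.5)/2 × 1 = 526.0
  [1.75→2.25]: (477.5+435.3)/2 × 0.5 = 228.2
  Sum = 1216.65 ng/mL·hr
IV tail: 435.3/0.185 = 2352.973; AUC_iv,0→∞ = 1216.65 + 2352.973 = 3569.623 ng/mL·hr
Trapezoidal AUC_0→7.25 (intramuscular injection):
  [0→1]: (0.0+408.9)/2 × 1 = 204.45
  [1→1.25]: (408.9+448.8)/2 × 0.25 = 107.2125
  [1.25→7.25]: (448.8+235.9)/2 × 6 = 2054.1
  Sum = 2365.7625 ng/mL·hr
intramuscular injection tail: 235.9/0.185 = 1275.135; AUC_ev,0→∞ = 2365.7625 + 1275.135 = 3640.8975 ng/mL·hr
F = (AUC_ev/D_ev)/(AUC_iv/D_iv) = (3640.8975/375)/(3569.623/250) = 9.70906/14.278492 = 0.6800

F = 0.680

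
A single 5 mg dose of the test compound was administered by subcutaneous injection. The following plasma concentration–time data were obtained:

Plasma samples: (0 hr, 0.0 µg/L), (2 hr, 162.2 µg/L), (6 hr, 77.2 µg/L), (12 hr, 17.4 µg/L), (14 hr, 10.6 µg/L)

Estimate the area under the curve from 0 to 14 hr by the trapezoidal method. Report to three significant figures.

AUC = 953 µg/L·hr

Trapezoidal AUC_0→14:
  [0→2]: (0.0+162.2)/2 × 2 = 162.2
  [2→6]: (162.2+77.2)/2 × 4 = 478.8
  [6→12]: (77.2+17.4)/2 × 6 = 283.8
  [12→14]: (17.4+10.6)/2 × 2 = 28.0
  Sum = 952.8 µg/L·hr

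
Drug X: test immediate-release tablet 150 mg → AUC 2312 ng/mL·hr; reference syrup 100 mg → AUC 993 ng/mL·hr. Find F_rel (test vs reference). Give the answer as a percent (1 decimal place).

F_rel = (AUC_test/D_test) / (AUC_ref/D_ref)
      = (2312/150) / (993/100)
      = 15.4133 / 9.93 = 1.5522 = 155.22%

F_rel = 155.2%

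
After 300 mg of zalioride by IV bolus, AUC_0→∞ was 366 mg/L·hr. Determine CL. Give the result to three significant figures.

CL = Dose_iv / AUC_0→∞
   = 300 / 366 = 0.819672 L/hr

CL = 0.820 L/hr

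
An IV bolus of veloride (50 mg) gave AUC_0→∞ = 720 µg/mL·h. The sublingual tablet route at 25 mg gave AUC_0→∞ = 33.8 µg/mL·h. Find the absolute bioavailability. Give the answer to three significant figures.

F = 0.0939

F = (AUC_ev / D_ev) / (AUC_iv / D_iv)
  = (33.8/25) / (720/50)
  = 1.352 / 14.4 = 0.0939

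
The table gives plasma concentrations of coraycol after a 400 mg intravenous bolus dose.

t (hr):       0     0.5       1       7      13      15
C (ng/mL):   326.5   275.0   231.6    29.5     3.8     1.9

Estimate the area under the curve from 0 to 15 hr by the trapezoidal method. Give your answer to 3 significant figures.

AUC = 1170 ng/mL·hr

Trapezoidal AUC_0→15:
  [0→0.5]: (326.5+275.0)/2 × 0.5 = 150.375
  [0.5→1]: (275.0+231.6)/2 × 0.5 = 126.65
  [1→7]: (231.6+29.5)/2 × 6 = 783.3
  [7→13]: (29.5+3.8)/2 × 6 = 99.9
  [13→15]: (3.8+1.9)/2 × 2 = 5.7
  Sum = 1165.925 ng/mL·hr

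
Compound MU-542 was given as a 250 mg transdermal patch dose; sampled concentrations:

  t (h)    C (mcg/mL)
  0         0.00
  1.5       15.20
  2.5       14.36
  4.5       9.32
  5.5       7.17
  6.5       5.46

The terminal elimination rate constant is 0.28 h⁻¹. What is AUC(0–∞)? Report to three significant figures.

Trapezoidal AUC_0→6.5:
  [0→1.5]: (0.00+15.20)/2 × 1.5 = 11.4
  [1.5→2.5]: (15.20+14.36)/2 × 1 = 14.78
  [2.5→4.5]: (14.36+9.32)/2 × 2 = 23.68
  [4.5→5.5]: (9.32+7.17)/2 × 1 = 8.245
  [5.5→6.5]: (7.17+5.46)/2 × 1 = 6.315
  Sum = 64.42 mcg/mL·h
Extrapolated tail: C_last / k_e = 5.46 / 0.28 = 19.500
AUC_0→∞ = 64.42 + 19.500 = 83.92 mcg/mL·h

AUC = 83.9 mcg/mL·h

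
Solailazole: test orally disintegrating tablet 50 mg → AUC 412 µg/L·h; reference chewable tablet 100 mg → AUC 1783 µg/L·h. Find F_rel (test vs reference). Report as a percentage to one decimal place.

F_rel = 46.2%

F_rel = (AUC_test/D_test) / (AUC_ref/D_ref)
      = (412/50) / (1783/100)
      = 8.24 / 17.83 = 0.4621 = 46.21%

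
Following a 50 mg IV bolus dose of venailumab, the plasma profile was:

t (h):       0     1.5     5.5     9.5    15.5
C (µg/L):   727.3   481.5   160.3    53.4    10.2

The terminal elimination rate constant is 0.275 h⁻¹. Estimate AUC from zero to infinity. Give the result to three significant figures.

AUC = 2850 µg/L·h

Trapezoidal AUC_0→15.5:
  [0→1.5]: (727.3+481.5)/2 × 1.5 = 906.6
  [1.5→5.5]: (481.5+160.3)/2 × 4 = 1283.6
  [5.5→9.5]: (160.3+53.4)/2 × 4 = 427.4
  [9.5→15.5]: (53.4+10.2)/2 × 6 = 190.8
  Sum = 2808.4 µg/L·h
Extrapolated tail: C_last / k_e = 10.2 / 0.275 = 37.091
AUC_0→∞ = 2808.4 + 37.091 = 2845.491 µg/L·h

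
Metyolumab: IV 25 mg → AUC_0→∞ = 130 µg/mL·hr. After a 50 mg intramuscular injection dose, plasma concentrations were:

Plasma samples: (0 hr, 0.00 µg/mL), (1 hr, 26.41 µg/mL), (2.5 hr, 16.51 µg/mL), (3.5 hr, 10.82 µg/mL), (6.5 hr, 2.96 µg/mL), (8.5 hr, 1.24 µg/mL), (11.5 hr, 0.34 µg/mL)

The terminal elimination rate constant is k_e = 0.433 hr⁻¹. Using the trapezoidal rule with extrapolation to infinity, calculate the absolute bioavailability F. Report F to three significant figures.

Trapezoidal AUC_0→11.5 (intramuscular injection):
  [0→1]: (0.00+26.41)/2 × 1 = 13.205
  [1→2.5]: (26.41+16.51)/2 × 1.5 = 32.19
  [2.5→3.5]: (16.51+10.82)/2 × 1 = 13.665
  [3.5→6.5]: (10.82+2.96)/2 × 3 = 20.67
  [6.5→8.5]: (2.96+1.24)/2 × 2 = 4.2
  [8.5→11.5]: (1.24+0.34)/2 × 3 = 2.37
  Sum = 86.3 µg/mL·hr
Tail: C_last/k_e = 0.34/0.433 = 0.785
AUC_0→∞ (intramuscular injection) = 86.3 + 0.785 = 87.085 µg/mL·hr
F = (AUC_ev/D_ev)/(AUC_iv/D_iv) = (87.085/50)/(130/25) = 1.7417/5.2 = 0.3349

F = 0.335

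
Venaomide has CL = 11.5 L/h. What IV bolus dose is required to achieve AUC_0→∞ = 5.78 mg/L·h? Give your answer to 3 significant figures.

Dose_iv = CL × AUC_0→∞
     = 11.5 × 5.78 = 66.47 mg

Dose = 66.5 mg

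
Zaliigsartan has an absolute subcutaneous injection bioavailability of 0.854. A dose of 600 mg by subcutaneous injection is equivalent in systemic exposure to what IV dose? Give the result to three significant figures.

Systemic exposure from an extravascular dose = F × D_ev, so the equivalent IV dose is F × D_ev.
D_iv = F × D_ev = 0.854 × 600 = 512.4 mg

D_iv = 512 mg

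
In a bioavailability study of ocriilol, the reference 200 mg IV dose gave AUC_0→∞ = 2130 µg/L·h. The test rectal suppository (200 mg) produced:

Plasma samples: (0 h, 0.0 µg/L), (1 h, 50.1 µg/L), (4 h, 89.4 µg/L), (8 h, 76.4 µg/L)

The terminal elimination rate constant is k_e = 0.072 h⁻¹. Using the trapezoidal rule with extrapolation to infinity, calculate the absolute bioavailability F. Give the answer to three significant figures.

F = 0.764

Trapezoidal AUC_0→8 (rectal suppository):
  [0→1]: (0.0+50.1)/2 × 1 = 25.05
  [1→4]: (50.1+89.4)/2 × 3 = 209.25
  [4→8]: (89.4+76.4)/2 × 4 = 331.6
  Sum = 565.9 µg/L·h
Tail: C_last/k_e = 76.4/0.072 = 1061.111
AUC_0→∞ (rectal suppository) = 565.9 + 1061.111 = 1627.011 µg/L·h
F = (AUC_ev/D_ev)/(AUC_iv/D_iv) = (1627.011/200)/(2130/200) = 8.135055/10.65 = 0.7639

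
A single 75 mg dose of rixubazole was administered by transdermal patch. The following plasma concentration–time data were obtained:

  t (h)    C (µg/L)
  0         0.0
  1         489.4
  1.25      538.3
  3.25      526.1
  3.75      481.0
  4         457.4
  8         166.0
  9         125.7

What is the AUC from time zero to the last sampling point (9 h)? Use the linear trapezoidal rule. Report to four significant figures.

Trapezoidal AUC_0→9:
  [0→1]: (0.0+489.4)/2 × 1 = 244.7
  [1→1.25]: (489.4+538.3)/2 × 0.25 = 128.4625
  [1.25→3.25]: (538.3+526.1)/2 × 2 = 1064.4
  [3.25→3.75]: (526.1+481.0)/2 × 0.5 = 251.775
  [3.75→4]: (481.0+457.4)/2 × 0.25 = 117.3
  [4→8]: (457.4+166.0)/2 × 4 = 1246.8
  [8→9]: (166.0+125.7)/2 × 1 = 145.85
  Sum = 3199.2875 µg/L·h

AUC = 3199 µg/L·h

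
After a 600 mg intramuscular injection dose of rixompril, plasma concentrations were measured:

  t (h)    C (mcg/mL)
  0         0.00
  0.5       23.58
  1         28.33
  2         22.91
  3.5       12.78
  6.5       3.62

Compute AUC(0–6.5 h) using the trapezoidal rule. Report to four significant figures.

AUC = 95.86 mcg/mL·h

Trapezoidal AUC_0→6.5:
  [0→0.5]: (0.00+23.58)/2 × 0.5 = 5.895
  [0.5→1]: (23.58+28.33)/2 × 0.5 = 12.9775
  [1→2]: (28.33+22.91)/2 × 1 = 25.62
  [2→3.5]: (22.91+12.78)/2 × 1.5 = 26.7675
  [3.5→6.5]: (12.78+3.62)/2 × 3 = 24.6
  Sum = 95.86 mcg/mL·h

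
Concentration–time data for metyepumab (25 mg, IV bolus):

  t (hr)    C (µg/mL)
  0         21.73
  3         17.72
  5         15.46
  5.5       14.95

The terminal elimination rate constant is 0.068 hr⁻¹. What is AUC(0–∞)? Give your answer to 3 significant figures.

AUC = 320 µg/mL·hr

Trapezoidal AUC_0→5.5:
  [0→3]: (21.73+17.72)/2 × 3 = 59.175
  [3→5]: (17.72+15.46)/2 × 2 = 33.18
  [5→5.5]: (15.46+14.95)/2 × 0.5 = 7.6025
  Sum = 99.9575 µg/mL·hr
Extrapolated tail: C_last / k_e = 14.95 / 0.068 = 219.853
AUC_0→∞ = 99.9575 + 219.853 = 319.8105 µg/mL·hr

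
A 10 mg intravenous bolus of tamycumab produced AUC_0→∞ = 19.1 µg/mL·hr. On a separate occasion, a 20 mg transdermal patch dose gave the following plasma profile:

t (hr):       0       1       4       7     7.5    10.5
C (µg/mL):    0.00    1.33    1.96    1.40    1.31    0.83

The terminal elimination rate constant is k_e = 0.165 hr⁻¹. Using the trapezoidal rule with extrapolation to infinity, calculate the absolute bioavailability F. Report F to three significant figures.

F = 0.512

Trapezoidal AUC_0→10.5 (transdermal patch):
  [0→1]: (0.00+1.33)/2 × 1 = 0.665
  [1→4]: (1.33+1.96)/2 × 3 = 4.935
  [4→7]: (1.96+1.40)/2 × 3 = 5.04
  [7→7.5]: (1.40+1.31)/2 × 0.5 = 0.6775
  [7.5→10.5]: (1.31+0.83)/2 × 3 = 3.21
  Sum = 14.5275 µg/mL·hr
Tail: C_last/k_e = 0.83/0.165 = 5.030
AUC_0→∞ (transdermal patch) = 14.5275 + 5.030 = 19.5575 µg/mL·hr
F = (AUC_ev/D_ev)/(AUC_iv/D_iv) = (19.5575/20)/(19.1/10) = 0.977875/1.91 = 0.5120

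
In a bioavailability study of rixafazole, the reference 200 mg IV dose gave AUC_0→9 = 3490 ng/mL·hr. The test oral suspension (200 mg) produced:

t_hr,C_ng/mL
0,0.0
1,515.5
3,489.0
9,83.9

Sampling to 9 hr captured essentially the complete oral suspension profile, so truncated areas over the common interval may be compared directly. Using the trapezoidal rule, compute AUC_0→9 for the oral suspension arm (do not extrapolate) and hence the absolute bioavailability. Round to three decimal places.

Trapezoidal AUC_0→9 (oral suspension):
  [0→1]: (0.0+515.5)/2 × 1 = 257.75
  [1→3]: (515.5+489.0)/2 × 2 = 1004.5
  [3→9]: (489.0+83.9)/2 × 6 = 1718.7
  Sum = 2980.95 ng/mL·hr
F = (AUC_ev/D_ev)/(AUC_iv/D_iv) = (2980.95/200)/(3490/200) = 14.90475/17.45 = 0.8541

F = 0.854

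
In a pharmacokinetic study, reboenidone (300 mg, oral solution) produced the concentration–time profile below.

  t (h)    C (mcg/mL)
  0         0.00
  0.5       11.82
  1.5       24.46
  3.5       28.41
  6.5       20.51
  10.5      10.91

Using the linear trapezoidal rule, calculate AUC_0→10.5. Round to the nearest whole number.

Trapezoidal AUC_0→10.5:
  [0→0.5]: (0.00+11.82)/2 × 0.5 = 2.955
  [0.5→1.5]: (11.82+24.46)/2 × 1 = 18.14
  [1.5→3.5]: (24.46+28.41)/2 × 2 = 52.87
  [3.5→6.5]: (28.41+20.51)/2 × 3 = 73.38
  [6.5→10.5]: (20.51+10.91)/2 × 4 = 62.84
  Sum = 210.185 mcg/mL·h

AUC = 210 mcg/mL·h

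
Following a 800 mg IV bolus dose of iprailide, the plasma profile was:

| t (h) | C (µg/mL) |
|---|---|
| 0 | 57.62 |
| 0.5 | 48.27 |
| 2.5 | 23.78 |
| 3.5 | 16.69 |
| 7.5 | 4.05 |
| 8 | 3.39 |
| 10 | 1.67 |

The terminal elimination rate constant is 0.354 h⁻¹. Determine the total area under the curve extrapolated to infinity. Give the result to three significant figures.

AUC = 172 µg/mL·h

Trapezoidal AUC_0→10:
  [0→0.5]: (57.62+48.27)/2 × 0.5 = 26.4725
  [0.5→2.5]: (48.27+23.78)/2 × 2 = 72.05
  [2.5→3.5]: (23.78+16.69)/2 × 1 = 20.235
  [3.5→7.5]: (16.69+4.05)/2 × 4 = 41.48
  [7.5→8]: (4.05+3.39)/2 × 0.5 = 1.86
  [8→10]: (3.39+1.67)/2 × 2 = 5.06
  Sum = 167.1575 µg/mL·h
Extrapolated tail: C_last / k_e = 1.67 / 0.354 = 4.718
AUC_0→∞ = 167.1575 + 4.718 = 171.8755 µg/mL·h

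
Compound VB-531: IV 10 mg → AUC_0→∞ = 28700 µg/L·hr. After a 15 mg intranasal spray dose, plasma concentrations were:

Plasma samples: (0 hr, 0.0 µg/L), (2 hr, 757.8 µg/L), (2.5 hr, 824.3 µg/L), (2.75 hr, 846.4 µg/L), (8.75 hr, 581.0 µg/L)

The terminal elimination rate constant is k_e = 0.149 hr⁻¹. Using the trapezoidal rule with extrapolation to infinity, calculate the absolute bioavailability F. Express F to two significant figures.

Trapezoidal AUC_0→8.75 (intranasal spray):
  [0→2]: (0.0+757.8)/2 × 2 = 757.8
  [2→2.5]: (757.8+824.3)/2 × 0.5 = 395.525
  [2.5→2.75]: (824.3+846.4)/2 × 0.25 = 208.8375
  [2.75→8.75]: (846.4+581.0)/2 × 6 = 4282.2
  Sum = 5644.3625 µg/L·hr
Tail: C_last/k_e = 581.0/0.149 = 3899.329
AUC_0→∞ (intranasal spray) = 5644.3625 + 3899.329 = 9543.6915 µg/L·hr
F = (AUC_ev/D_ev)/(AUC_iv/D_iv) = (9543.6915/15)/(28700/10) = 636.2461/2870 = 0.2217

F = 0.22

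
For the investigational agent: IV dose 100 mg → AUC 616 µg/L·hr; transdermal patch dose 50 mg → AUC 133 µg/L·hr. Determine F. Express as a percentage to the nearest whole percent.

F = (AUC_ev / D_ev) / (AUC_iv / D_iv)
  = (133/50) / (616/100)
  = 2.66 / 6.16 = 0.4318
  = 43.18%

F = 43%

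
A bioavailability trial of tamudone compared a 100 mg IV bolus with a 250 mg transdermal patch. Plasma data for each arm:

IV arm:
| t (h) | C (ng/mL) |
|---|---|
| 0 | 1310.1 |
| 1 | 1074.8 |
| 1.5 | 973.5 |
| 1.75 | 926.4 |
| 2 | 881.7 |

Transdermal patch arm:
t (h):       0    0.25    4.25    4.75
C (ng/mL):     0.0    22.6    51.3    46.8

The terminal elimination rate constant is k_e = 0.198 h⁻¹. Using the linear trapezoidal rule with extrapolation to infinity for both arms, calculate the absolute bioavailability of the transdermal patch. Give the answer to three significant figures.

Trapezoidal AUC_0→2 (IV):
  [0→1]: (1310.1+1074.8)/2 × 1 = 1192.45
  [1→1.5]: (1074.8+973.5)/2 × 0.5 = 512.075
  [1.5→1.75]: (973.5+926.4)/2 × 0.25 = 237.4875
  [1.75→2]: (926.4+881.7)/2 × 0.25 = 226.0125
  Sum = 2168.025 ng/mL·h
IV tail: 881.7/0.198 = 4453.030; AUC_iv,0→∞ = 2168.025 + 4453.030 = 6621.055 ng/mL·h
Trapezoidal AUC_0→4.75 (transdermal patch):
  [0→0.25]: (0.0+22.6)/2 × 0.25 = 2.825
  [0.25→4.25]: (22.6+51.3)/2 × 4 = 147.8
  [4.25→4.75]: (51.3+46.8)/2 × 0.5 = 24.525
  Sum = 175.15 ng/mL·h
transdermal patch tail: 46.8/0.198 = 236.364; AUC_ev,0→∞ = 175.15 + 236.364 = 411.514 ng/mL·h
F = (AUC_ev/D_ev)/(AUC_iv/D_iv) = (411.514/250)/(6621.055/100) = 1.646056/66.21055 = 0.0249

F = 0.0249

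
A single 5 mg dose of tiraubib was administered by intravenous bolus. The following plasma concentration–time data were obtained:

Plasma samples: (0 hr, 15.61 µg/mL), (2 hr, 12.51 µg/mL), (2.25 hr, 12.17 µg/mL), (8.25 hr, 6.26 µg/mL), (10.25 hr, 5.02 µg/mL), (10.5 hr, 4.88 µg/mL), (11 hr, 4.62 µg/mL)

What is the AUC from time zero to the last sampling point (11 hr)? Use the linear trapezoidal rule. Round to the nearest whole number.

AUC = 101 µg/mL·hr

Trapezoidal AUC_0→11:
  [0→2]: (15.61+12.51)/2 × 2 = 28.12
  [2→2.25]: (12.51+12.17)/2 × 0.25 = 3.085
  [2.25→8.25]: (12.17+6.26)/2 × 6 = 55.29
  [8.25→10.25]: (6.26+5.02)/2 × 2 = 11.28
  [10.25→10.5]: (5.02+4.88)/2 × 0.25 = 1.2375
  [10.5→11]: (4.88+4.62)/2 × 0.5 = 2.375
  Sum = 101.3875 µg/mL·hr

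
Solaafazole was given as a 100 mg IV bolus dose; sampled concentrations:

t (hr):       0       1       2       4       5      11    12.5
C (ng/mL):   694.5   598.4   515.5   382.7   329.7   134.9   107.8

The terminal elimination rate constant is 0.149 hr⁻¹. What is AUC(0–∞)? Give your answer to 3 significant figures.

AUC = 4760 ng/mL·hr

Trapezoidal AUC_0→12.5:
  [0→1]: (694.5+598.4)/2 × 1 = 646.45
  [1→2]: (598.4+515.5)/2 × 1 = 556.95
  [2→4]: (515.5+382.7)/2 × 2 = 898.2
  [4→5]: (382.7+329.7)/2 × 1 = 356.2
  [5→11]: (329.7+134.9)/2 × 6 = 1393.8
  [11→12.5]: (134.9+107.8)/2 × 1.5 = 182.025
  Sum = 4033.625 ng/mL·hr
Extrapolated tail: C_last / k_e = 107.8 / 0.149 = 723.490
AUC_0→∞ = 4033.625 + 723.490 = 4757.115 ng/mL·hr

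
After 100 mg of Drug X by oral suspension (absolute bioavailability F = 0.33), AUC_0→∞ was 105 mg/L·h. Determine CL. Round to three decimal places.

CL = 0.314 L/h

CL = F × Dose / AUC_0→∞
   = 0.33 × 100 / 105 = 0.314286 L/h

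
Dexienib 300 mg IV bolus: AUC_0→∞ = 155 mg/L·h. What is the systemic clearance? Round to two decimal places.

CL = 1.94 L/h

CL = Dose_iv / AUC_0→∞
   = 300 / 155 = 1.93548 L/h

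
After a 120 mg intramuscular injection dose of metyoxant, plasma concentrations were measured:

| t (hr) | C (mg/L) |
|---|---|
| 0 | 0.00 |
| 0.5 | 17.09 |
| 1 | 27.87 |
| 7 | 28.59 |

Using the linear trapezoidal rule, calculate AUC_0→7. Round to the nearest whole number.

Trapezoidal AUC_0→7:
  [0→0.5]: (0.00+17.09)/2 × 0.5 = 4.2725
  [0.5→1]: (17.09+27.87)/2 × 0.5 = 11.24
  [1→7]: (27.87+28.59)/2 × 6 = 169.38
  Sum = 184.8925 mg/L·hr

AUC = 185 mg/L·hr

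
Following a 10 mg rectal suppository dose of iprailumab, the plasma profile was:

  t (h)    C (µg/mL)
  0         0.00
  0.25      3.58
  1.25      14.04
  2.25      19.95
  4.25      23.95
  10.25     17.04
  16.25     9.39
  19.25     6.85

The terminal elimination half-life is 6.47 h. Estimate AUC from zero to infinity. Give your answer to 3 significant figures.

Trapezoidal AUC_0→19.25:
  [0→0.25]: (0.00+3.58)/2 × 0.25 = 0.4475
  [0.25→1.25]: (3.58+14.04)/2 × 1 = 8.81
  [1.25→2.25]: (14.04+19.95)/2 × 1 = 16.995
  [2.25→4.25]: (19.95+23.95)/2 × 2 = 43.9
  [4.25→10.25]: (23.95+17.04)/2 × 6 = 122.97
  [10.25→16.25]: (17.04+9.39)/2 × 6 = 79.29
  [16.25→19.25]: (9.39+6.85)/2 × 3 = 24.36
  Sum = 296.7725 µg/mL·h
k_e = ln2 / t½ = 0.693147 / 6.47 = 0.1071 h^-1
Extrapolated tail: C_last / k_e = 6.85 / 0.1071 = 63.959
AUC_0→∞ = 296.7725 + 63.959 = 360.7315 µg/mL·h

AUC = 361 µg/mL·h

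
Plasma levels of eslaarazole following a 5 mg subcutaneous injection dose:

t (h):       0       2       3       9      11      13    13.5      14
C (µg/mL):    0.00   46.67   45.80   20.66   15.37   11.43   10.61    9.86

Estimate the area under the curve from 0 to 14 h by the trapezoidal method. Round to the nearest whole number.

AUC = 366 µg/mL·h

Trapezoidal AUC_0→14:
  [0→2]: (0.00+46.67)/2 × 2 = 46.67
  [2→3]: (46.67+45.80)/2 × 1 = 46.235
  [3→9]: (45.80+20.66)/2 × 6 = 199.38
  [9→11]: (20.66+15.37)/2 × 2 = 36.03
  [11→13]: (15.37+11.43)/2 × 2 = 26.8
  [13→13.5]: (11.43+10.61)/2 × 0.5 = 5.51
  [13.5→14]: (10.61+9.86)/2 × 0.5 = 5.1175
  Sum = 365.7425 µg/mL·h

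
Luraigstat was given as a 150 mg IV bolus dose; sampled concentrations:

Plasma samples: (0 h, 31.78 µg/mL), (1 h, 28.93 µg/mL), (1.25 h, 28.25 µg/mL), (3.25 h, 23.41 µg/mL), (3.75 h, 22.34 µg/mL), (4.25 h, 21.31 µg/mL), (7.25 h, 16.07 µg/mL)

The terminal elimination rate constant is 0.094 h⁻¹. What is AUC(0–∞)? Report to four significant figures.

Trapezoidal AUC_0→7.25:
  [0→1]: (31.78+28.93)/2 × 1 = 30.355
  [1→1.25]: (28.93+28.25)/2 × 0.25 = 7.1475
  [1.25→3.25]: (28.25+23.41)/2 × 2 = 51.66
  [3.25→3.75]: (23.41+22.34)/2 × 0.5 = 11.4375
  [3.75→4.25]: (22.34+21.31)/2 × 0.5 = 10.9125
  [4.25→7.25]: (21.31+16.07)/2 × 3 = 56.07
  Sum = 167.5825 µg/mL·h
Extrapolated tail: C_last / k_e = 16.07 / 0.094 = 170.957
AUC_0→∞ = 167.5825 + 170.957 = 338.5395 µg/mL·h

AUC = 338.5 µg/mL·h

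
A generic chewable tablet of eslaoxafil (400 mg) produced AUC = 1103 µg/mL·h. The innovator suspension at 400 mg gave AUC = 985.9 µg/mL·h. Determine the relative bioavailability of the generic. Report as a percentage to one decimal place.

F_rel = 111.9%

F_rel = (AUC_test/D_test) / (AUC_ref/D_ref)
      = (1103/400) / (985.9/400)
      = 2.7575 / 2.46475 = 1.1188 = 111.88%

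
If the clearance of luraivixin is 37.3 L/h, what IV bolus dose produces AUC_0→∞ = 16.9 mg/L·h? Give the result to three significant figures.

Dose = 630 mg

Dose_iv = CL × AUC_0→∞
     = 37.3 × 16.9 = 630.37 mg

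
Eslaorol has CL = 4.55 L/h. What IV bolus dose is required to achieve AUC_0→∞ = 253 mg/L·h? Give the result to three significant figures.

Dose = 1150 mg

Dose_iv = CL × AUC_0→∞
     = 4.55 × 253 = 1151.15 mg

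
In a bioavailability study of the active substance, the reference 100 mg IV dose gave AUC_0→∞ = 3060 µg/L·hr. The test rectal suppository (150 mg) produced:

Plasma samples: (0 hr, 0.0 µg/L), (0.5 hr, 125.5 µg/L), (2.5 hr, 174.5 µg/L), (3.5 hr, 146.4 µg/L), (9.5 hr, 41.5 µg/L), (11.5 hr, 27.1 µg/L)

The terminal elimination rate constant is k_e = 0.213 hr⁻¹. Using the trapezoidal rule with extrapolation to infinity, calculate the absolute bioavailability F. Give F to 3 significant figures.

Trapezoidal AUC_0→11.5 (rectal suppository):
  [0→0.5]: (0.0+125.5)/2 × 0.5 = 31.375
  [0.5→2.5]: (125.5+174.5)/2 × 2 = 300.0
  [2.5→3.5]: (174.5+146.4)/2 × 1 = 160.45
  [3.5→9.5]: (146.4+41.5)/2 × 6 = 563.7
  [9.5→11.5]: (41.5+27.1)/2 × 2 = 68.6
  Sum = 1124.125 µg/L·hr
Tail: C_last/k_e = 27.1/0.213 = 127.230
AUC_0→∞ (rectal suppository) = 1124.125 + 127.230 = 1251.355 µg/L·hr
F = (AUC_ev/D_ev)/(AUC_iv/D_iv) = (1251.355/150)/(3060/100) = 8.34237/30.6 = 0.2726

F = 0.273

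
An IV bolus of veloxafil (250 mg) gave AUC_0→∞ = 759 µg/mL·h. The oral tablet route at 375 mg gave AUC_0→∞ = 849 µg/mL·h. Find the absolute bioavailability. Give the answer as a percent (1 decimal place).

F = 74.6%

F = (AUC_ev / D_ev) / (AUC_iv / D_iv)
  = (849/375) / (759/250)
  = 2.264 / 3.036 = 0.7457
  = 74.57%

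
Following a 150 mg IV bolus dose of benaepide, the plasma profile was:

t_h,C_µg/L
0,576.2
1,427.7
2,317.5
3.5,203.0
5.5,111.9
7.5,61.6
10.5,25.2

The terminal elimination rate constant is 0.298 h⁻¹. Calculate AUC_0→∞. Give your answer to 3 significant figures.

Trapezoidal AUC_0→10.5:
  [0→1]: (576.2+427.7)/2 × 1 = 501.95
  [1→2]: (427.7+317.5)/2 × 1 = 372.6
  [2→3.5]: (317.5+203.0)/2 × 1.5 = 390.375
  [3.5→5.5]: (203.0+111.9)/2 × 2 = 314.9
  [5.5→7.5]: (111.9+61.6)/2 × 2 = 173.5
  [7.5→10.5]: (61.6+25.2)/2 × 3 = 130.2
  Sum = 1883.525 µg/L·h
Extrapolated tail: C_last / k_e = 25.2 / 0.298 = 84.564
AUC_0→∞ = 1883.525 + 84.564 = 1968.089 µg/L·h

AUC = 1970 µg/L·h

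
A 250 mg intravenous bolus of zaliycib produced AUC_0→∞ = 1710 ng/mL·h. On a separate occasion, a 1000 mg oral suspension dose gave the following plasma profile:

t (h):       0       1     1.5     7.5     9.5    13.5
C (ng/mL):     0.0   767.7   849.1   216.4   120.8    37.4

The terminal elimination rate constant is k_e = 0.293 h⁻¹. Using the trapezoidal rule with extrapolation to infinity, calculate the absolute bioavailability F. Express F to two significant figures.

F = 0.70

Trapezoidal AUC_0→13.5 (oral suspension):
  [0→1]: (0.0+767.7)/2 × 1 = 383.85
  [1→1.5]: (767.7+849.1)/2 × 0.5 = 404.2
  [1.5→7.5]: (849.1+216.4)/2 × 6 = 3196.5
  [7.5→9.5]: (216.4+120.8)/2 × 2 = 337.2
  [9.5→13.5]: (120.8+37.4)/2 × 4 = 316.4
  Sum = 4638.15 ng/mL·h
Tail: C_last/k_e = 37.4/0.293 = 127.645
AUC_0→∞ (oral suspension) = 4638.15 + 127.645 = 4765.795 ng/mL·h
F = (AUC_ev/D_ev)/(AUC_iv/D_iv) = (4765.795/1000)/(1710/250) = 4.765795/6.84 = 0.6968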